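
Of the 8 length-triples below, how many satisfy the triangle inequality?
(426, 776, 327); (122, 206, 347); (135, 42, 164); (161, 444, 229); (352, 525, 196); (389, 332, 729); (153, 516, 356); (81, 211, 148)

3

(327,426,776): 327+426 ≤ 776 → not valid
(122,206,347): 122+206 ≤ 347 → not valid
(42,135,164): 42+135 > 164 → valid
(161,229,444): 161+229 ≤ 444 → not valid
(196,352,525): 196+352 > 525 → valid
(332,389,729): 332+389 ≤ 729 → not valid
(153,356,516): 153+356 ≤ 516 → not valid
(81,148,211): 81+148 > 211 → valid
3 of the 8 triples form a triangle.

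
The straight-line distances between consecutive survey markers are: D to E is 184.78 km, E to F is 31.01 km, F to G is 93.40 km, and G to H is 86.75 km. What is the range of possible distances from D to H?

The maximum is all hops collinear in one direction: 184.78 + 31.01 + 93.40 + 86.75 = 395.94.
The longest hop is 184.78; the others sum to 211.16. Since 184.78 ≤ 211.16, the path can fold back on itself completely, so the minimum distance is 0.

0 ≤ DH ≤ 395.94 km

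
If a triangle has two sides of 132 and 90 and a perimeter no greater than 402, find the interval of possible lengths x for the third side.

Triangle inequality alone gives 42 < x < 222.
The perimeter condition gives x ≤ 402 − 132 − 90 = 180.
Intersecting the two: 42 < x ≤ 180.

42 < x ≤ 180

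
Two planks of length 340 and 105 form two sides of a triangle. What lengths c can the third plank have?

By the triangle inequality, c must be less than 340 + 105 = 445 and greater than |340 − 105| = 235.

235 < c < 445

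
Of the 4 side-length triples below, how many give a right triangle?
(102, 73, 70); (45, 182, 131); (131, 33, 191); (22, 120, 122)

1

(102,73,70): 70²+73² = 10229 < 10404 = 102² → obtuse
(45,182,131): 45+131 ≤ 182, not a triangle
(131,33,191): 33+131 ≤ 191, not a triangle
(22,120,122): 22²+120² = 14884 = 122² → right
1 of the 4 is right.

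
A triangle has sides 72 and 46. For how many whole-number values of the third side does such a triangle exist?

91

The third side lies in the open interval (26, 118).
Integers from 27 to 117 inclusive: 117 − 27 + 1 = 91.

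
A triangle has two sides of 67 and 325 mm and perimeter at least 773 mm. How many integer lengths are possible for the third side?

11

Triangle inequality: 258 < x < 392. Perimeter ≥ 773 gives x ≥ 773 − 67 − 325 = 381.
So 381 ≤ x < 392; integers 381 through 391: 11 values.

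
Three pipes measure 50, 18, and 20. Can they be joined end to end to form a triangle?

No

The longest side is 50, but the other two sum to only 38.
38 < 50, so the triangle inequality fails.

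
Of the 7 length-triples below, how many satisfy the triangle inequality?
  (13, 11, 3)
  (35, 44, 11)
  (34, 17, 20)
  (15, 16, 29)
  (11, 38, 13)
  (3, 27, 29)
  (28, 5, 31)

(3,11,13): 3+11 > 13 → valid
(11,35,44): 11+35 > 44 → valid
(17,20,34): 17+20 > 34 → valid
(15,16,29): 15+16 > 29 → valid
(11,13,38): 11+13 ≤ 38 → not valid
(3,27,29): 3+27 > 29 → valid
(5,28,31): 5+28 > 31 → valid
6 of the 7 triples form a triangle.

6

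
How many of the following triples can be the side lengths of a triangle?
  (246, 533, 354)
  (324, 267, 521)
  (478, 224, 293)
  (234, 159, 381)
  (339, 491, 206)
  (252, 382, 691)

(246,354,533): 246+354 > 533 → valid
(267,324,521): 267+324 > 521 → valid
(224,293,478): 224+293 > 478 → valid
(159,234,381): 159+234 > 381 → valid
(206,339,491): 206+339 > 491 → valid
(252,382,691): 252+382 ≤ 691 → not valid
5 of the 6 triples form a triangle.

5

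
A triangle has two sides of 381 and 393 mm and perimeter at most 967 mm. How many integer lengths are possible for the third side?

Triangle inequality: 12 < x < 774. Perimeter ≤ 967 gives x ≤ 967 − 381 − 393 = 193.
So 12 < x ≤ 193; integers 13 through 193: 181 values.

181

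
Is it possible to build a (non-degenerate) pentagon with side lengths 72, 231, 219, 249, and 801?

For a pentagon, each side must be shorter than the sum of the others.
Here the longest side is 801, but the remaining 4 sides sum to only 771.

No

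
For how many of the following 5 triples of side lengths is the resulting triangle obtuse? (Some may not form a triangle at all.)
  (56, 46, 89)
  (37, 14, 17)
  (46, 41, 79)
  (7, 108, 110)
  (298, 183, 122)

4

(56,46,89): 46²+56² = 5252 < 7921 = 89² → obtuse
(37,14,17): 14+17 ≤ 37, not a triangle
(46,41,79): 41²+46² = 3797 < 6241 = 79² → obtuse
(7,108,110): 7²+108² = 11713 < 12100 = 110² → obtuse
(298,183,122): 122²+183² = 48373 < 88804 = 298² → obtuse
4 of the 5 are obtuse.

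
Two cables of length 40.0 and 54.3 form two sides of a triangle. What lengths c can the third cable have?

14.3 < c < 94.3

By the triangle inequality, c must be less than 40.0 + 54.3 = 94.3 and greater than |40.0 − 54.3| = 14.3.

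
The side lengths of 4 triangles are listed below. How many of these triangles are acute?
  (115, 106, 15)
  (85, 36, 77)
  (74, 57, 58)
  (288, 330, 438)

(115,106,15): 15²+106² = 11461 < 13225 = 115² → obtuse
(85,36,77): 36²+77² = 7225 = 85² → right
(74,57,58): 57²+58² = 6613 > 5476 = 74² → acute
(288,330,438): 288²+330² = 191844 = 438² → right
1 of the 4 is acute.

1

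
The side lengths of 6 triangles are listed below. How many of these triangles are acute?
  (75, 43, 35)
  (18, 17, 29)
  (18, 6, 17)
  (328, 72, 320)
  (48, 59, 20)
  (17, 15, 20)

2

(75,43,35): 35²+43² = 3074 < 5625 = 75² → obtuse
(18,17,29): 17²+18² = 613 < 841 = 29² → obtuse
(18,6,17): 6²+17² = 325 > 324 = 18² → acute
(328,72,320): 72²+320² = 107584 = 328² → right
(48,59,20): 20²+48² = 2704 < 3481 = 59² → obtuse
(17,15,20): 15²+17² = 514 > 400 = 20² → acute
2 of the 6 are acute.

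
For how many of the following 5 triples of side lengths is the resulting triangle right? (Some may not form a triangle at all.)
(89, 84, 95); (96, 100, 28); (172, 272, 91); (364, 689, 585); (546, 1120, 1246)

(89,84,95): 84²+89² = 14977 > 9025 = 95² → acute
(96,100,28): 28²+96² = 10000 = 100² → right
(172,272,91): 91+172 ≤ 272, not a triangle
(364,689,585): 364²+585² = 474721 = 689² → right
(546,1120,1246): 546²+1120² = 1552516 = 1246² → right
3 of the 5 are right.

3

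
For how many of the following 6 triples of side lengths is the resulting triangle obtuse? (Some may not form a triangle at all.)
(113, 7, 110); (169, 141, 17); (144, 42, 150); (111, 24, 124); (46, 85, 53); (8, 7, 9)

(113,7,110): 7²+110² = 12149 < 12769 = 113² → obtuse
(169,141,17): 17+141 ≤ 169, not a triangle
(144,42,150): 42²+144² = 22500 = 150² → right
(111,24,124): 24²+111² = 12897 < 15376 = 124² → obtuse
(46,85,53): 46²+53² = 4925 < 7225 = 85² → obtuse
(8,7,9): 7²+8² = 113 > 81 = 9² → acute
3 of the 6 are obtuse.

3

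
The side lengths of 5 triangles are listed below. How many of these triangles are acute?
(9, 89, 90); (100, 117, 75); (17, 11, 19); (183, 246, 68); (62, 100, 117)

(9,89,90): 9²+89² = 8002 < 8100 = 90² → obtuse
(100,117,75): 75²+100² = 15625 > 13689 = 117² → acute
(17,11,19): 11²+17² = 410 > 361 = 19² → acute
(183,246,68): 68²+183² = 38113 < 60516 = 246² → obtuse
(62,100,117): 62²+100² = 13844 > 13689 = 117² → acute
3 of the 5 are acute.

3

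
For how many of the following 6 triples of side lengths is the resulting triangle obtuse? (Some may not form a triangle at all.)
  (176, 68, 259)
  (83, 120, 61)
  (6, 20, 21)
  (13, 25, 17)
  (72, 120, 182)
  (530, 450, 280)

(176,68,259): 68+176 ≤ 259, not a triangle
(83,120,61): 61²+83² = 10610 < 14400 = 120² → obtuse
(6,20,21): 6²+20² = 436 < 441 = 21² → obtuse
(13,25,17): 13²+17² = 458 < 625 = 25² → obtuse
(72,120,182): 72²+120² = 19584 < 33124 = 182² → obtuse
(530,450,280): 280²+450² = 280900 = 530² → right
4 of the 6 are obtuse.

4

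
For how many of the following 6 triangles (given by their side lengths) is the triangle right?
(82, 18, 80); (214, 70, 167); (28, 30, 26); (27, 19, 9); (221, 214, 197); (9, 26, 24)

(82,18,80): 18²+80² = 6724 = 82² → right
(214,70,167): 70²+167² = 32789 < 45796 = 214² → obtuse
(28,30,26): 26²+28² = 1460 > 900 = 30² → acute
(27,19,9): 9²+19² = 442 < 729 = 27² → obtuse
(221,214,197): 197²+214² = 84605 > 48841 = 221² → acute
(9,26,24): 9²+24² = 657 < 676 = 26² → obtuse
1 of the 6 is right.

1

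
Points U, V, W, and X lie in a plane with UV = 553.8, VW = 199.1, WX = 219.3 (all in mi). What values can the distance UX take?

135.4 ≤ UX ≤ 972.2 mi

The maximum is all hops collinear in one direction: 553.8 + 199.1 + 219.3 = 972.2.
The longest hop is 553.8; the others sum to 418.4. Folding the others back against it leaves at least 553.8 − 418.4 = 135.4.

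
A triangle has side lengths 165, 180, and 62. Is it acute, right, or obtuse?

obtuse

Compare the square of the longest side to the sum of squares of the other two: 62² + 165² = 31069 < 32400 = 180².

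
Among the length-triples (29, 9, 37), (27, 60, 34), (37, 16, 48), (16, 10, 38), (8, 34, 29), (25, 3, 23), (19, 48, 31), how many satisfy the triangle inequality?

6

(9,29,37): 9+29 > 37 → valid
(27,34,60): 27+34 > 60 → valid
(16,37,48): 16+37 > 48 → valid
(10,16,38): 10+16 ≤ 38 → not valid
(8,29,34): 8+29 > 34 → valid
(3,23,25): 3+23 > 25 → valid
(19,31,48): 19+31 > 48 → valid
6 of the 7 triples form a triangle.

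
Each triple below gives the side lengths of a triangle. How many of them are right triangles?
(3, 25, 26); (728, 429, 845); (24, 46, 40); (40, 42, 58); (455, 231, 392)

(3,25,26): 3²+25² = 634 < 676 = 26² → obtuse
(728,429,845): 429²+728² = 714025 = 845² → right
(24,46,40): 24²+40² = 2176 > 2116 = 46² → acute
(40,42,58): 40²+42² = 3364 = 58² → right
(455,231,392): 231²+392² = 207025 = 455² → right
3 of the 5 are right.

3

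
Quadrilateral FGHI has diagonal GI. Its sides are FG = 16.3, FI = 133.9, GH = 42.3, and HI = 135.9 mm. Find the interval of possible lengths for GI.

From triangle FGI: |16.3 − 133.9| < GI < 16.3 + 133.9, i.e. 117.6 < GI < 150.2.
From triangle HGI: 93.6 < GI < 178.2.
Both must hold, so GI lies in the intersection.

117.6 < GI < 150.2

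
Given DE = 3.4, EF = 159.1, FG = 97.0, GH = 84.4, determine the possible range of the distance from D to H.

0 ≤ DH ≤ 343.9

The maximum is all hops collinear in one direction: 3.4 + 159.1 + 97.0 + 84.4 = 343.9.
The longest hop is 159.1; the others sum to 184.8. Since 159.1 ≤ 184.8, the path can fold back on itself completely, so the minimum distance is 0.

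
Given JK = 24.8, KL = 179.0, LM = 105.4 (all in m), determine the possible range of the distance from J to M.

The maximum is all hops collinear in one direction: 24.8 + 179.0 + 105.4 = 309.2.
The longest hop is 179.0; the others sum to 130.2. Folding the others back against it leaves at least 179.0 − 130.2 = 48.8.

48.8 ≤ JM ≤ 309.2 m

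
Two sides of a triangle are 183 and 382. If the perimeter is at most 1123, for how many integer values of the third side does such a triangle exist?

Triangle inequality: 199 < x < 565. Perimeter ≤ 1123 gives x ≤ 1123 − 183 − 382 = 558.
So 199 < x ≤ 558; integers 200 through 558: 359 values.

359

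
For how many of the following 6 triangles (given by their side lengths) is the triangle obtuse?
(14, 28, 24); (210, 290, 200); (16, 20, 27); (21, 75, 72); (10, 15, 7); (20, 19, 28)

4

(14,28,24): 14²+24² = 772 < 784 = 28² → obtuse
(210,290,200): 200²+210² = 84100 = 290² → right
(16,20,27): 16²+20² = 656 < 729 = 27² → obtuse
(21,75,72): 21²+72² = 5625 = 75² → right
(10,15,7): 7²+10² = 149 < 225 = 15² → obtuse
(20,19,28): 19²+20² = 761 < 784 = 28² → obtuse
4 of the 6 are obtuse.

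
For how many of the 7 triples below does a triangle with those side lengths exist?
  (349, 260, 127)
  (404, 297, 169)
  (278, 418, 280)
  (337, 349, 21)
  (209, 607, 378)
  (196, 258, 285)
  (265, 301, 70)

6

(127,260,349): 127+260 > 349 → valid
(169,297,404): 169+297 > 404 → valid
(278,280,418): 278+280 > 418 → valid
(21,337,349): 21+337 > 349 → valid
(209,378,607): 209+378 ≤ 607 → not valid
(196,258,285): 196+258 > 285 → valid
(70,265,301): 70+265 > 301 → valid
6 of the 7 triples form a triangle.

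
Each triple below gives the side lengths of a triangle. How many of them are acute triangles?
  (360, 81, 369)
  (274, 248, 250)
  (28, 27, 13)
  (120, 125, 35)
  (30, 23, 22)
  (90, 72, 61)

4

(360,81,369): 81²+360² = 136161 = 369² → right
(274,248,250): 248²+250² = 124004 > 75076 = 274² → acute
(28,27,13): 13²+27² = 898 > 784 = 28² → acute
(120,125,35): 35²+120² = 15625 = 125² → right
(30,23,22): 22²+23² = 1013 > 900 = 30² → acute
(90,72,61): 61²+72² = 8905 > 8100 = 90² → acute
4 of the 6 are acute.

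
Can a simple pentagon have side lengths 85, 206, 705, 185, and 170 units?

No

For a pentagon, each side must be shorter than the sum of the others.
Here the longest side is 705, but the remaining 4 sides sum to only 646.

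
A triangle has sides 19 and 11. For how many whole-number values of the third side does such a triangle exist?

The third side lies in the open interval (8, 30).
Integers from 9 to 29 inclusive: 29 − 9 + 1 = 21.

21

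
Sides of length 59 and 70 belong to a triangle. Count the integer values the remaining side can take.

117

The third side lies in the open interval (11, 129).
Integers from 12 to 128 inclusive: 128 − 12 + 1 = 117.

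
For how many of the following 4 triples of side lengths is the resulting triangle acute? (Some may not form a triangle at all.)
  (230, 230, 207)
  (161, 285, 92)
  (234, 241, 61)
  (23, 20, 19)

3

(230,230,207): 207²+230² = 95749 > 52900 = 230² → acute
(161,285,92): 92+161 ≤ 285, not a triangle
(234,241,61): 61²+234² = 58477 > 58081 = 241² → acute
(23,20,19): 19²+20² = 761 > 529 = 23² → acute
3 of the 4 are acute.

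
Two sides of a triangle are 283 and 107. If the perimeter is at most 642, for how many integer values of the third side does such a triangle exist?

76

Triangle inequality: 176 < x < 390. Perimeter ≤ 642 gives x ≤ 642 − 283 − 107 = 252.
So 176 < x ≤ 252; integers 177 through 252: 76 values.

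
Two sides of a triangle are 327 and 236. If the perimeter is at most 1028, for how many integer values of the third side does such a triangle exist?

Triangle inequality: 91 < x < 563. Perimeter ≤ 1028 gives x ≤ 1028 − 327 − 236 = 465.
So 91 < x ≤ 465; integers 92 through 465: 374 values.

374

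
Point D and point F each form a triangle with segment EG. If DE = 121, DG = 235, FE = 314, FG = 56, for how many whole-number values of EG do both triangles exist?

From triangle DEG: 114 < EG < 356.
From triangle FEG: 258 < EG < 370.
Intersection: 258 < EG < 356, so integers 259 through 355: 97 values.

97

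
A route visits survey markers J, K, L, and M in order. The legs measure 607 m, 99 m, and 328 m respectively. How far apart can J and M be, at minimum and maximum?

180 ≤ JM ≤ 1034 m

The maximum is all hops collinear in one direction: 607 + 99 + 328 = 1034.
The longest hop is 607; the others sum to 427. Folding the others back against it leaves at least 607 − 427 = 180.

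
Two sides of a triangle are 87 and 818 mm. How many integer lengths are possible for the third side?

173

The third side lies in the open interval (731, 905).
Integers from 732 to 904 inclusive: 904 − 732 + 1 = 173.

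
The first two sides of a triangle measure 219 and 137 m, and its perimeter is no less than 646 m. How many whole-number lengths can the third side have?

Triangle inequality: 82 < x < 356. Perimeter ≥ 646 gives x ≥ 646 − 219 − 137 = 290.
So 290 ≤ x < 356; integers 290 through 355: 66 values.

66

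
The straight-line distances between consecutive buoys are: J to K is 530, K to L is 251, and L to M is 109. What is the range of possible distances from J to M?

170 ≤ JM ≤ 890

The maximum is all hops collinear in one direction: 530 + 251 + 109 = 890.
The longest hop is 530; the others sum to 360. Folding the others back against it leaves at least 530 − 360 = 170.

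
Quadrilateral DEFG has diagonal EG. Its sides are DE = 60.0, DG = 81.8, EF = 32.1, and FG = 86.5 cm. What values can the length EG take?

From triangle DEG: |60.0 − 81.8| < EG < 60.0 + 81.8, i.e. 21.8 < EG < 141.8.
From triangle FEG: 54.4 < EG < 118.6.
Both must hold, so EG lies in the intersection.

54.4 < EG < 118.6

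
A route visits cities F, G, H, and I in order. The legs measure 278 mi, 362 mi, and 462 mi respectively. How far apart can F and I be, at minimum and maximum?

The maximum is all hops collinear in one direction: 278 + 362 + 462 = 1102.
The longest hop is 462; the others sum to 640. Since 462 ≤ 640, the path can fold back on itself completely, so the minimum distance is 0.

0 ≤ FI ≤ 1102 mi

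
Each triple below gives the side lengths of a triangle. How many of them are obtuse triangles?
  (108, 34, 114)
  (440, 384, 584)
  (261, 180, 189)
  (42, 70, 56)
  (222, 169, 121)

2

(108,34,114): 34²+108² = 12820 < 12996 = 114² → obtuse
(440,384,584): 384²+440² = 341056 = 584² → right
(261,180,189): 180²+189² = 68121 = 261² → right
(42,70,56): 42²+56² = 4900 = 70² → right
(222,169,121): 121²+169² = 43202 < 49284 = 222² → obtuse
2 of the 5 are obtuse.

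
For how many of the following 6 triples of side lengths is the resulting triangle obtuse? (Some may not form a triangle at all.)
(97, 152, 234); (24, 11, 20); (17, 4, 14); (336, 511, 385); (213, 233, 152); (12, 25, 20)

(97,152,234): 97²+152² = 32513 < 54756 = 234² → obtuse
(24,11,20): 11²+20² = 521 < 576 = 24² → obtuse
(17,4,14): 4²+14² = 212 < 289 = 17² → obtuse
(336,511,385): 336²+385² = 261121 = 511² → right
(213,233,152): 152²+213² = 68473 > 54289 = 233² → acute
(12,25,20): 12²+20² = 544 < 625 = 25² → obtuse
4 of the 6 are obtuse.

4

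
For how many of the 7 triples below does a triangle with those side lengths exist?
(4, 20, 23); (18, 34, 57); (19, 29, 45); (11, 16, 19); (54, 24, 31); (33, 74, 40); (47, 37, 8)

(4,20,23): 4+20 > 23 → valid
(18,34,57): 18+34 ≤ 57 → not valid
(19,29,45): 19+29 > 45 → valid
(11,16,19): 11+16 > 19 → valid
(24,31,54): 24+31 > 54 → valid
(33,40,74): 33+40 ≤ 74 → not valid
(8,37,47): 8+37 ≤ 47 → not valid
4 of the 7 triples form a triangle.

4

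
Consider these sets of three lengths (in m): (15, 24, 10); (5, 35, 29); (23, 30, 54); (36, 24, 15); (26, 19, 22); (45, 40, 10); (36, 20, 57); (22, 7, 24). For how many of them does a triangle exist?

5

(10,15,24): 10+15 > 24 → valid
(5,29,35): 5+29 ≤ 35 → not valid
(23,30,54): 23+30 ≤ 54 → not valid
(15,24,36): 15+24 > 36 → valid
(19,22,26): 19+22 > 26 → valid
(10,40,45): 10+40 > 45 → valid
(20,36,57): 20+36 ≤ 57 → not valid
(7,22,24): 7+22 > 24 → valid
5 of the 8 triples form a triangle.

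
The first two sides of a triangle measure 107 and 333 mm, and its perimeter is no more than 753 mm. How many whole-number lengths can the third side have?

Triangle inequality: 226 < x < 440. Perimeter ≤ 753 gives x ≤ 753 − 107 − 333 = 313.
So 226 < x ≤ 313; integers 227 through 313: 87 values.

87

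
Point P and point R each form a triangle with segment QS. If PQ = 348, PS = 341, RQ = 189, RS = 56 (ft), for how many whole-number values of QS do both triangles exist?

From triangle PQS: 7 < QS < 689.
From triangle RQS: 133 < QS < 245.
Intersection: 133 < QS < 245, so integers 134 through 244: 111 values.

111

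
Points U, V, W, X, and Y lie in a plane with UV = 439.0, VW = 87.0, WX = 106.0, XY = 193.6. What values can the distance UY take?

The maximum is all hops collinear in one direction: 439.0 + 87.0 + 106.0 + 193.6 = 825.6.
The longest hop is 439.0; the others sum to 386.6. Folding the others back against it leaves at least 439.0 − 386.6 = 52.4.

52.4 ≤ UY ≤ 825.6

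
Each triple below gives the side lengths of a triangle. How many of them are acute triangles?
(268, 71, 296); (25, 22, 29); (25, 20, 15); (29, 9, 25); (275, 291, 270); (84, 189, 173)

(268,71,296): 71²+268² = 76865 < 87616 = 296² → obtuse
(25,22,29): 22²+25² = 1109 > 841 = 29² → acute
(25,20,15): 15²+20² = 625 = 25² → right
(29,9,25): 9²+25² = 706 < 841 = 29² → obtuse
(275,291,270): 270²+275² = 148525 > 84681 = 291² → acute
(84,189,173): 84²+173² = 36985 > 35721 = 189² → acute
3 of the 6 are acute.

3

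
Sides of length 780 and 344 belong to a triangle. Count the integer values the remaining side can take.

687

The third side lies in the open interval (436, 1124).
Integers from 437 to 1123 inclusive: 1123 − 437 + 1 = 687.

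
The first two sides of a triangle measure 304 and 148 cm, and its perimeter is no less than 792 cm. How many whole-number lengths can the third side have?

112

Triangle inequality: 156 < x < 452. Perimeter ≥ 792 gives x ≥ 792 − 304 − 148 = 340.
So 340 ≤ x < 452; integers 340 through 451: 112 values.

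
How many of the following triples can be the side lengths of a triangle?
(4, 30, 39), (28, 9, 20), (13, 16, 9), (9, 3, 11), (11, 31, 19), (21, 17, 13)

(4,30,39): 4+30 ≤ 39 → not valid
(9,20,28): 9+20 > 28 → valid
(9,13,16): 9+13 > 16 → valid
(3,9,11): 3+9 > 11 → valid
(11,19,31): 11+19 ≤ 31 → not valid
(13,17,21): 13+17 > 21 → valid
4 of the 6 triples form a triangle.

4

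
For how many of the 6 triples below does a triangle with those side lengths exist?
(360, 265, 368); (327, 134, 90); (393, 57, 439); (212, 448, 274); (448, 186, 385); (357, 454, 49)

(265,360,368): 265+360 > 368 → valid
(90,134,327): 90+134 ≤ 327 → not valid
(57,393,439): 57+393 > 439 → valid
(212,274,448): 212+274 > 448 → valid
(186,385,448): 186+385 > 448 → valid
(49,357,454): 49+357 ≤ 454 → not valid
4 of the 6 triples form a triangle.

4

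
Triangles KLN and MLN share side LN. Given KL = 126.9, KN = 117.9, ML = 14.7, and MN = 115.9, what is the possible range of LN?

101.2 < LN < 130.6

From triangle KLN: |126.9 − 117.9| < LN < 126.9 + 117.9, i.e. 9.0 < LN < 244.8.
From triangle MLN: 101.2 < LN < 130.6.
Both must hold, so LN lies in the intersection.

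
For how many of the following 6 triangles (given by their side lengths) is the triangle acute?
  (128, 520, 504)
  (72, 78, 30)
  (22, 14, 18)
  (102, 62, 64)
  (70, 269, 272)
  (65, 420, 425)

(128,520,504): 128²+504² = 270400 = 520² → right
(72,78,30): 30²+72² = 6084 = 78² → right
(22,14,18): 14²+18² = 520 > 484 = 22² → acute
(102,62,64): 62²+64² = 7940 < 10404 = 102² → obtuse
(70,269,272): 70²+269² = 77261 > 73984 = 272² → acute
(65,420,425): 65²+420² = 180625 = 425² → right
2 of the 6 are acute.

2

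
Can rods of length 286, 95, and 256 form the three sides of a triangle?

The longest side is 286, and the other two sum to 351.
Since 351 > 286, the triangle inequality holds.

Yes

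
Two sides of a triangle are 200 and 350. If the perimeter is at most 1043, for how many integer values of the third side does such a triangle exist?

Triangle inequality: 150 < x < 550. Perimeter ≤ 1043 gives x ≤ 1043 − 200 − 350 = 493.
So 150 < x ≤ 493; integers 151 through 493: 343 values.

343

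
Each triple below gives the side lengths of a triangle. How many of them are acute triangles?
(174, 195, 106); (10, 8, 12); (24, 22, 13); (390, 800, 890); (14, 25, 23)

4

(174,195,106): 106²+174² = 41512 > 38025 = 195² → acute
(10,8,12): 8²+10² = 164 > 144 = 12² → acute
(24,22,13): 13²+22² = 653 > 576 = 24² → acute
(390,800,890): 390²+800² = 792100 = 890² → right
(14,25,23): 14²+23² = 725 > 625 = 25² → acute
4 of the 5 are acute.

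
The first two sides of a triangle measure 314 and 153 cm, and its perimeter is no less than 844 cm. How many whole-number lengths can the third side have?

90

Triangle inequality: 161 < x < 467. Perimeter ≥ 844 gives x ≥ 844 − 314 − 153 = 377.
So 377 ≤ x < 467; integers 377 through 466: 90 values.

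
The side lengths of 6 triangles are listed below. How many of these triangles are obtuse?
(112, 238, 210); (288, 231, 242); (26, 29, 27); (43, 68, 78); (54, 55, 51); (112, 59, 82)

1

(112,238,210): 112²+210² = 56644 = 238² → right
(288,231,242): 231²+242² = 111925 > 82944 = 288² → acute
(26,29,27): 26²+27² = 1405 > 841 = 29² → acute
(43,68,78): 43²+68² = 6473 > 6084 = 78² → acute
(54,55,51): 51²+54² = 5517 > 3025 = 55² → acute
(112,59,82): 59²+82² = 10205 < 12544 = 112² → obtuse
1 of the 6 is obtuse.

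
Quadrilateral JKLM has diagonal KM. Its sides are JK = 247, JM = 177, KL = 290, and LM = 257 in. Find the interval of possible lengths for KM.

70 < KM < 424

From triangle JKM: |247 − 177| < KM < 247 + 177, i.e. 70 < KM < 424.
From triangle LKM: 33 < KM < 547.
Both must hold, so KM lies in the intersection.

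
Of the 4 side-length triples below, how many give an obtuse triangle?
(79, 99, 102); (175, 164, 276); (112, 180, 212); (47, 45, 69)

2

(79,99,102): 79²+99² = 16042 > 10404 = 102² → acute
(175,164,276): 164²+175² = 57521 < 76176 = 276² → obtuse
(112,180,212): 112²+180² = 44944 = 212² → right
(47,45,69): 45²+47² = 4234 < 4761 = 69² → obtuse
2 of the 4 are obtuse.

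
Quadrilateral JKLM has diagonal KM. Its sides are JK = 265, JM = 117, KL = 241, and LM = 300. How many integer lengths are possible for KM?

233

From triangle JKM: 148 < KM < 382.
From triangle LKM: 59 < KM < 541.
Intersection: 148 < KM < 382, so integers 149 through 381: 233 values.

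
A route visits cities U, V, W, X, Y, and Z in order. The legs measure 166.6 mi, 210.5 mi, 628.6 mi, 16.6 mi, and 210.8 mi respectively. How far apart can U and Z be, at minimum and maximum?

The maximum is all hops collinear in one direction: 166.6 + 210.5 + 628.6 + 16.6 + 210.8 = 1233.1.
The longest hop is 628.6; the others sum to 604.5. Folding the others back against it leaves at least 628.6 − 604.5 = 24.1.

24.1 ≤ UZ ≤ 1233.1 mi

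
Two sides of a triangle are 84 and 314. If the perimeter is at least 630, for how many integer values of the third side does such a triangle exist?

Triangle inequality: 230 < x < 398. Perimeter ≥ 630 gives x ≥ 630 − 84 − 314 = 232.
So 232 ≤ x < 398; integers 232 through 397: 166 values.

166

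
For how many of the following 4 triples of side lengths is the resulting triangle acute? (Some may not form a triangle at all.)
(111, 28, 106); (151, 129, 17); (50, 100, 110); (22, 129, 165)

(111,28,106): 28²+106² = 12020 < 12321 = 111² → obtuse
(151,129,17): 17+129 ≤ 151, not a triangle
(50,100,110): 50²+100² = 12500 > 12100 = 110² → acute
(22,129,165): 22+129 ≤ 165, not a triangle
1 of the 4 is acute.

1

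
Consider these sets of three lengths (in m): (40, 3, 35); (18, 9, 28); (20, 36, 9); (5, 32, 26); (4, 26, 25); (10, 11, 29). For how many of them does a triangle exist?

(3,35,40): 3+35 ≤ 40 → not valid
(9,18,28): 9+18 ≤ 28 → not valid
(9,20,36): 9+20 ≤ 36 → not valid
(5,26,32): 5+26 ≤ 32 → not valid
(4,25,26): 4+25 > 26 → valid
(10,11,29): 10+11 ≤ 29 → not valid
1 of the 6 triples forms a triangle.

1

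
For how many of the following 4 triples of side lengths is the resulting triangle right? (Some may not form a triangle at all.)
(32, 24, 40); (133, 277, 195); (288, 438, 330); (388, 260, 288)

3

(32,24,40): 24²+32² = 1600 = 40² → right
(133,277,195): 133²+195² = 55714 < 76729 = 277² → obtuse
(288,438,330): 288²+330² = 191844 = 438² → right
(388,260,288): 260²+288² = 150544 = 388² → right
3 of the 4 are right.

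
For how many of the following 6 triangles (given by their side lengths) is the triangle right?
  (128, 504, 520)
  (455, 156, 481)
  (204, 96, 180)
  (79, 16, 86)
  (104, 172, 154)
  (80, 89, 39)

4

(128,504,520): 128²+504² = 270400 = 520² → right
(455,156,481): 156²+455² = 231361 = 481² → right
(204,96,180): 96²+180² = 41616 = 204² → right
(79,16,86): 16²+79² = 6497 < 7396 = 86² → obtuse
(104,172,154): 104²+154² = 34532 > 29584 = 172² → acute
(80,89,39): 39²+80² = 7921 = 89² → right
4 of the 6 are right.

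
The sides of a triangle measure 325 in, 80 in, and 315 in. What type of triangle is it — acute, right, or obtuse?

Compare the square of the longest side to the sum of squares of the other two: 80² + 315² = 105625 = 325².

right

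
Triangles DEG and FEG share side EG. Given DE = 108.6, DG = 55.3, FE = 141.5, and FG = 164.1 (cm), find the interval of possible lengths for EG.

From triangle DEG: |108.6 − 55.3| < EG < 108.6 + 55.3, i.e. 53.3 < EG < 163.9.
From triangle FEG: 22.6 < EG < 305.6.
Both must hold, so EG lies in the intersection.

53.3 < EG < 163.9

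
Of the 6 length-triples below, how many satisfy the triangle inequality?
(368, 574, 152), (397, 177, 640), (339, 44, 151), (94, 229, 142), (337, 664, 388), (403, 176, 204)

(152,368,574): 152+368 ≤ 574 → not valid
(177,397,640): 177+397 ≤ 640 → not valid
(44,151,339): 44+151 ≤ 339 → not valid
(94,142,229): 94+142 > 229 → valid
(337,388,664): 337+388 > 664 → valid
(176,204,403): 176+204 ≤ 403 → not valid
2 of the 6 triples form a triangle.

2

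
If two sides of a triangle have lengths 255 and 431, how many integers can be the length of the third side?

509

The third side lies in the open interval (176, 686).
Integers from 177 to 685 inclusive: 685 − 177 + 1 = 509.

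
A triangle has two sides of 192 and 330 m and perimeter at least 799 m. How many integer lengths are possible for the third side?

245

Triangle inequality: 138 < x < 522. Perimeter ≥ 799 gives x ≥ 799 − 192 − 330 = 277.
So 277 ≤ x < 522; integers 277 through 521: 245 values.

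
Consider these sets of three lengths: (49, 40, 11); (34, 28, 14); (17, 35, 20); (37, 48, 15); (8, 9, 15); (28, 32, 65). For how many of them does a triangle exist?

(11,40,49): 11+40 > 49 → valid
(14,28,34): 14+28 > 34 → valid
(17,20,35): 17+20 > 35 → valid
(15,37,48): 15+37 > 48 → valid
(8,9,15): 8+9 > 15 → valid
(28,32,65): 28+32 ≤ 65 → not valid
5 of the 6 triples form a triangle.

5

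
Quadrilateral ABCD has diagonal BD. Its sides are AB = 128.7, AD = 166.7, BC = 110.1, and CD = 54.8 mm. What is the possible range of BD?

55.3 < BD < 164.9

From triangle ABD: |128.7 − 166.7| < BD < 128.7 + 166.7, i.e. 38.0 < BD < 295.4.
From triangle CBD: 55.3 < BD < 164.9.
Both must hold, so BD lies in the intersection.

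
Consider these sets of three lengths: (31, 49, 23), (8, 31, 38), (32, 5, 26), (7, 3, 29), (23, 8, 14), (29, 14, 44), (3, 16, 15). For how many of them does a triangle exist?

3

(23,31,49): 23+31 > 49 → valid
(8,31,38): 8+31 > 38 → valid
(5,26,32): 5+26 ≤ 32 → not valid
(3,7,29): 3+7 ≤ 29 → not valid
(8,14,23): 8+14 ≤ 23 → not valid
(14,29,44): 14+29 ≤ 44 → not valid
(3,15,16): 3+15 > 16 → valid
3 of the 7 triples form a triangle.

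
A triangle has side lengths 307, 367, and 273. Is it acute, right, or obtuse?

acute

Compare the square of the longest side to the sum of squares of the other two: 273² + 307² = 168778 > 134689 = 367².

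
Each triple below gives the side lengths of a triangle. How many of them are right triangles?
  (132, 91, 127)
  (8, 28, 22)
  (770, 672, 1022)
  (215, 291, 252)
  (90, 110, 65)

1

(132,91,127): 91²+127² = 24410 > 17424 = 132² → acute
(8,28,22): 8²+22² = 548 < 784 = 28² → obtuse
(770,672,1022): 672²+770² = 1044484 = 1022² → right
(215,291,252): 215²+252² = 109729 > 84681 = 291² → acute
(90,110,65): 65²+90² = 12325 > 12100 = 110² → acute
1 of the 5 is right.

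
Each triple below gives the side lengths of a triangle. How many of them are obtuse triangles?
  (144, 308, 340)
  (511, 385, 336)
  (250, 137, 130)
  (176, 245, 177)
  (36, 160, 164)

(144,308,340): 144²+308² = 115600 = 340² → right
(511,385,336): 336²+385² = 261121 = 511² → right
(250,137,130): 130²+137² = 35669 < 62500 = 250² → obtuse
(176,245,177): 176²+177² = 62305 > 60025 = 245² → acute
(36,160,164): 36²+160² = 26896 = 164² → right
1 of the 5 is obtuse.

1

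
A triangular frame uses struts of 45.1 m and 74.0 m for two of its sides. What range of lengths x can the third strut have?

28.9 < x < 119.1

By the triangle inequality, x must be less than 45.1 + 74.0 = 119.1 and greater than |45.1 − 74.0| = 28.9.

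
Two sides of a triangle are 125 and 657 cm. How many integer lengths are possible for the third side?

The third side lies in the open interval (532, 782).
Integers from 533 to 781 inclusive: 781 − 533 + 1 = 249.

249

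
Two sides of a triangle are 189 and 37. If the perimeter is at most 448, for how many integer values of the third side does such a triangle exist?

70

Triangle inequality: 152 < x < 226. Perimeter ≤ 448 gives x ≤ 448 − 189 − 37 = 222.
So 152 < x ≤ 222; integers 153 through 222: 70 values.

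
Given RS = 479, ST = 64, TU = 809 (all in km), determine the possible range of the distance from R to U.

The maximum is all hops collinear in one direction: 479 + 64 + 809 = 1352.
The longest hop is 809; the others sum to 543. Folding the others back against it leaves at least 809 − 543 = 266.

266 ≤ RU ≤ 1352 km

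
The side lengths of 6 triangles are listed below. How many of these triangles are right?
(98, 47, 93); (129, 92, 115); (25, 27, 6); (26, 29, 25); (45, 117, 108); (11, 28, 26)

(98,47,93): 47²+93² = 10858 > 9604 = 98² → acute
(129,92,115): 92²+115² = 21689 > 16641 = 129² → acute
(25,27,6): 6²+25² = 661 < 729 = 27² → obtuse
(26,29,25): 25²+26² = 1301 > 841 = 29² → acute
(45,117,108): 45²+108² = 13689 = 117² → right
(11,28,26): 11²+26² = 797 > 784 = 28² → acute
1 of the 6 is right.

1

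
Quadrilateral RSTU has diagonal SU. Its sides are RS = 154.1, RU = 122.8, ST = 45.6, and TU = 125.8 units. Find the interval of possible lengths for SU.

80.2 < SU < 171.4

From triangle RSU: |154.1 − 122.8| < SU < 154.1 + 122.8, i.e. 31.3 < SU < 276.9.
From triangle TSU: 80.2 < SU < 171.4.
Both must hold, so SU lies in the intersection.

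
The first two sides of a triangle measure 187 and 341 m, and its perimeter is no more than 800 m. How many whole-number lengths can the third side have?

118

Triangle inequality: 154 < x < 528. Perimeter ≤ 800 gives x ≤ 800 − 187 − 341 = 272.
So 154 < x ≤ 272; integers 155 through 272: 118 values.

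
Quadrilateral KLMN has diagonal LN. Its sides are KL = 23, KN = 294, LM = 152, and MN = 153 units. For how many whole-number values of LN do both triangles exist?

From triangle KLN: 271 < LN < 317.
From triangle MLN: 1 < LN < 305.
Intersection: 271 < LN < 305, so integers 272 through 304: 33 values.

33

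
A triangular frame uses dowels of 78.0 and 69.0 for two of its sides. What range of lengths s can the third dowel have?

By the triangle inequality, s must be less than 78.0 + 69.0 = 147.0 and greater than |78.0 − 69.0| = 9.0.

9.0 < s < 147.0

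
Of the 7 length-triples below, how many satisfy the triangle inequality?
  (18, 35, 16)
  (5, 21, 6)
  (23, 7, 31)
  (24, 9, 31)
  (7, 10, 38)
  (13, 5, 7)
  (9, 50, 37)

(16,18,35): 16+18 ≤ 35 → not valid
(5,6,21): 5+6 ≤ 21 → not valid
(7,23,31): 7+23 ≤ 31 → not valid
(9,24,31): 9+24 > 31 → valid
(7,10,38): 7+10 ≤ 38 → not valid
(5,7,13): 5+7 ≤ 13 → not valid
(9,37,50): 9+37 ≤ 50 → not valid
1 of the 7 triples forms a triangle.

1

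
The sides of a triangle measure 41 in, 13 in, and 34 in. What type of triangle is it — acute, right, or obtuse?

Compare the square of the longest side to the sum of squares of the other two: 13² + 34² = 1325 < 1681 = 41².

obtuse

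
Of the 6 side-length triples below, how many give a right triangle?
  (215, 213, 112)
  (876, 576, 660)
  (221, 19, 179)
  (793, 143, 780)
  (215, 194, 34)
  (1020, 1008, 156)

(215,213,112): 112²+213² = 57913 > 46225 = 215² → acute
(876,576,660): 576²+660² = 767376 = 876² → right
(221,19,179): 19+179 ≤ 221, not a triangle
(793,143,780): 143²+780² = 628849 = 793² → right
(215,194,34): 34²+194² = 38792 < 46225 = 215² → obtuse
(1020,1008,156): 156²+1008² = 1040400 = 1020² → right
3 of the 6 are right.

3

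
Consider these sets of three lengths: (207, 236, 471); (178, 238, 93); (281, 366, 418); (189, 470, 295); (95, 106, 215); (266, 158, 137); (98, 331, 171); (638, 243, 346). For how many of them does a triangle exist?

4

(207,236,471): 207+236 ≤ 471 → not valid
(93,178,238): 93+178 > 238 → valid
(281,366,418): 281+366 > 418 → valid
(189,295,470): 189+295 > 470 → valid
(95,106,215): 95+106 ≤ 215 → not valid
(137,158,266): 137+158 > 266 → valid
(98,171,331): 98+171 ≤ 331 → not valid
(243,346,638): 243+346 ≤ 638 → not valid
4 of the 8 triples form a triangle.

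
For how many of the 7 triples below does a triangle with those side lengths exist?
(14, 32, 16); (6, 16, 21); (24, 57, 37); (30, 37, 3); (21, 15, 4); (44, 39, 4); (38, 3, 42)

2

(14,16,32): 14+16 ≤ 32 → not valid
(6,16,21): 6+16 > 21 → valid
(24,37,57): 24+37 > 57 → valid
(3,30,37): 3+30 ≤ 37 → not valid
(4,15,21): 4+15 ≤ 21 → not valid
(4,39,44): 4+39 ≤ 44 → not valid
(3,38,42): 3+38 ≤ 42 → not valid
2 of the 7 triples form a triangle.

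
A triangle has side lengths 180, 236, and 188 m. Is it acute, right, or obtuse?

acute

Compare the square of the longest side to the sum of squares of the other two: 180² + 188² = 67744 > 55696 = 236².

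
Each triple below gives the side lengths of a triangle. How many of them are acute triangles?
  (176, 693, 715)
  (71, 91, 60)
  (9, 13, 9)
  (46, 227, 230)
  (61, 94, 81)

3

(176,693,715): 176²+693² = 511225 = 715² → right
(71,91,60): 60²+71² = 8641 > 8281 = 91² → acute
(9,13,9): 9²+9² = 162 < 169 = 13² → obtuse
(46,227,230): 46²+227² = 53645 > 52900 = 230² → acute
(61,94,81): 61²+81² = 10282 > 8836 = 94² → acute
3 of the 5 are acute.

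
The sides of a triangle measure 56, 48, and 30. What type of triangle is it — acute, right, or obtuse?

acute

Compare the square of the longest side to the sum of squares of the other two: 30² + 48² = 3204 > 3136 = 56².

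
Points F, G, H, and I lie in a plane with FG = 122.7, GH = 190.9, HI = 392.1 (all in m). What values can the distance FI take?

78.5 ≤ FI ≤ 705.7 m

The maximum is all hops collinear in one direction: 122.7 + 190.9 + 392.1 = 705.7.
The longest hop is 392.1; the others sum to 313.6. Folding the others back against it leaves at least 392.1 − 313.6 = 78.5.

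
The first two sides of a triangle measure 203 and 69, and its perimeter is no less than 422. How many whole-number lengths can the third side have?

122

Triangle inequality: 134 < x < 272. Perimeter ≥ 422 gives x ≥ 422 − 203 − 69 = 150.
So 150 ≤ x < 272; integers 150 through 271: 122 values.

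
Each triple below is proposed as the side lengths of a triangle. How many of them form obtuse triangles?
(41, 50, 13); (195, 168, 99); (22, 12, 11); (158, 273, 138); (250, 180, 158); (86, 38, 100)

5

(41,50,13): 13²+41² = 1850 < 2500 = 50² → obtuse
(195,168,99): 99²+168² = 38025 = 195² → right
(22,12,11): 11²+12² = 265 < 484 = 22² → obtuse
(158,273,138): 138²+158² = 44008 < 74529 = 273² → obtuse
(250,180,158): 158²+180² = 57364 < 62500 = 250² → obtuse
(86,38,100): 38²+86² = 8840 < 10000 = 100² → obtuse
5 of the 6 are obtuse.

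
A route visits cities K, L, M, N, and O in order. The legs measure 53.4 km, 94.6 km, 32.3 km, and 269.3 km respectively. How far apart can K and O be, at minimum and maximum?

The maximum is all hops collinear in one direction: 53.4 + 94.6 + 32.3 + 269.3 = 449.6.
The longest hop is 269.3; the others sum to 180.3. Folding the others back against it leaves at least 269.3 − 180.3 = 89.0.

89.0 ≤ KO ≤ 449.6 km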